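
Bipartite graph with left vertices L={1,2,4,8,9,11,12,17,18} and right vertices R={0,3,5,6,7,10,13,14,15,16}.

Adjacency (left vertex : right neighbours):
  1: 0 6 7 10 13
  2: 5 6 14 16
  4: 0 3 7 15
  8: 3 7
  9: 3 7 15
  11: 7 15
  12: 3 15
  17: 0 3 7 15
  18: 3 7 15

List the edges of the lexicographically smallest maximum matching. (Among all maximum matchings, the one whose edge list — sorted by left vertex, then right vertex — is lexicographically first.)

|M| = 6 (so the lex-smallest maximum matching has 6 edges)
process left vertices in ascending order; for each, take the smallest-labelled available neighbour that still permits 6 edges overall, or leave it unmatched if none does
lex-smallest matching: {1-6, 2-5, 4-0, 8-3, 9-7, 11-15}

Lex-smallest maximum matching: {(1,6), (2,5), (4,0), (8,3), (9,7), (11,15)}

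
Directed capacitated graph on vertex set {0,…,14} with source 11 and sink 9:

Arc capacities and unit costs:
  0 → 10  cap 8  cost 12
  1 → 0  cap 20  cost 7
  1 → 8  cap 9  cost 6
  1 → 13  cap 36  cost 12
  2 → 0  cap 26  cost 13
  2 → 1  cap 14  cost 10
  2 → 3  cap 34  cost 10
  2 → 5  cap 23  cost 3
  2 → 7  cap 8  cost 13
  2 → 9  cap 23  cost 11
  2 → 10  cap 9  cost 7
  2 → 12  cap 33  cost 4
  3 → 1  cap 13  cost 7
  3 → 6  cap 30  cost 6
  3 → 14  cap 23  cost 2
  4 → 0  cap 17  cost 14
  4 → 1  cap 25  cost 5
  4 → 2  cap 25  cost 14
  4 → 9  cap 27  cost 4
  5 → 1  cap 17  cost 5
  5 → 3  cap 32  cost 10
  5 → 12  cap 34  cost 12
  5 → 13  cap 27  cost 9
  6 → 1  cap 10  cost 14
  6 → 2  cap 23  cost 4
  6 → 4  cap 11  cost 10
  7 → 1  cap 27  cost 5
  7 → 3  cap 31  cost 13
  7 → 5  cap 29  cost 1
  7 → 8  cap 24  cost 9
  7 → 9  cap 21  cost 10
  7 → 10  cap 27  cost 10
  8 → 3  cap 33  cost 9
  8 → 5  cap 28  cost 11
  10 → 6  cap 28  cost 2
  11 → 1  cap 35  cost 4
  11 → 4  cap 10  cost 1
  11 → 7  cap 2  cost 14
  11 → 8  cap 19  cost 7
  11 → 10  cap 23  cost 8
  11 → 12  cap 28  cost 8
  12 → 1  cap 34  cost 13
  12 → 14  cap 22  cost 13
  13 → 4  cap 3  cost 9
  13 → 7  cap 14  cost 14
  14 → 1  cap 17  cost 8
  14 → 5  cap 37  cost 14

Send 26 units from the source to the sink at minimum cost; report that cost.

shortest-cost path #1: 11→4→9 push 10 @ unit cost 5 (adds 50)
shortest-cost path #2: 11→7→9 push 2 @ unit cost 24 (adds 48)
shortest-cost path #3: 11→10→6→4→9 push 11 @ unit cost 24 (adds 264)
shortest-cost path #4: 11→10→6→2→9 push 3 @ unit cost 25 (adds 75)
total cost = 437

Minimum cost for 26 units: 437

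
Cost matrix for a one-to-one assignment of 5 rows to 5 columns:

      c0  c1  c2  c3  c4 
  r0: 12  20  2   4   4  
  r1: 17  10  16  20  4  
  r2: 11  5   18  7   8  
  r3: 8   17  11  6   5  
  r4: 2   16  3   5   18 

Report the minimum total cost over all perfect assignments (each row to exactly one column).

optimal assignment: row0→col2 (cost 2), row1→col4 (cost 4), row2→col1 (cost 5), row3→col3 (cost 6), row4→col0 (cost 2)
total = 2 + 4 + 5 + 6 + 2 = 19

Minimum assignment cost: 19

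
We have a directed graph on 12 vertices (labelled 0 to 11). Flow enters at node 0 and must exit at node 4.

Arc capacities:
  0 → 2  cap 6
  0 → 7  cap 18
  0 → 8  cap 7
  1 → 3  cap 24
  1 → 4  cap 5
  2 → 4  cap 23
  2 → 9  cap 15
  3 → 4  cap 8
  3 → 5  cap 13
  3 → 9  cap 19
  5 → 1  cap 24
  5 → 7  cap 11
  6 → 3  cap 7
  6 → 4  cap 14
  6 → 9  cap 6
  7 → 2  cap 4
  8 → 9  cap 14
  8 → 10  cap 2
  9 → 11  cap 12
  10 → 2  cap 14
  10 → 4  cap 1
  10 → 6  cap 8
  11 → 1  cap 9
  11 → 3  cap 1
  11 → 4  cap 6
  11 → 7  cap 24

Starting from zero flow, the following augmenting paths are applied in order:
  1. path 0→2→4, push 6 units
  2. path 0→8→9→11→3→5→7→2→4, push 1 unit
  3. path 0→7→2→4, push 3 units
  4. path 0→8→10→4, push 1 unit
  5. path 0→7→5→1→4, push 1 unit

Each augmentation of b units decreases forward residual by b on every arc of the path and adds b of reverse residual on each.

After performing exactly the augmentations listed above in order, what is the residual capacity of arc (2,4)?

after path 1 (0→2→4, push 6): res(2,4)=17
after path 2 (0→8→9→11→3→5→7→2→4, push 1): res(2,4)=16
after path 3 (0→7→2→4, push 3): res(2,4)=13
after path 4 (0→8→10→4, push 1): res(2,4)=13
after path 5 (0→7→5→1→4, push 1): res(2,4)=13

Residual capacity of (2,4): 13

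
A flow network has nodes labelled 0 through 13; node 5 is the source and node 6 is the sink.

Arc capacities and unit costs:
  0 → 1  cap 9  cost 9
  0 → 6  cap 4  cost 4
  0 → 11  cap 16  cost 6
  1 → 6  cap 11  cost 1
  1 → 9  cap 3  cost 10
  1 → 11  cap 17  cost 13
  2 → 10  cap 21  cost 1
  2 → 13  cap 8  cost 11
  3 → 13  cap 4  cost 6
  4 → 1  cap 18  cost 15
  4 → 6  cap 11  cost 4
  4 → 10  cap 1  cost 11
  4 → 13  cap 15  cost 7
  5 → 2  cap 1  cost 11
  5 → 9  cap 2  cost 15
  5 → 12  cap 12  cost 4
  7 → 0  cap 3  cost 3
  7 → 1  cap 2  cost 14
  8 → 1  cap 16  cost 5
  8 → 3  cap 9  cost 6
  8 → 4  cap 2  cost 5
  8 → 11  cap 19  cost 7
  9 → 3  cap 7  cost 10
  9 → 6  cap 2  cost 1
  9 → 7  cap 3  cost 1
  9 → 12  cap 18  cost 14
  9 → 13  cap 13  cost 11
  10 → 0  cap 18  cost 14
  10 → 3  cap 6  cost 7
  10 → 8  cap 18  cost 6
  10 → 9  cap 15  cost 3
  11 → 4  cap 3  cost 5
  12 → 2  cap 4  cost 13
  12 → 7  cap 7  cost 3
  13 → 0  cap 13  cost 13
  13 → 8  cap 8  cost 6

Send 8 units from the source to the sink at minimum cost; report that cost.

Minimum cost for 8 units: 142

shortest-cost path #1: 5→12→7→0→6 push 3 @ unit cost 14 (adds 42)
shortest-cost path #2: 5→9→6 push 2 @ unit cost 16 (adds 32)
shortest-cost path #3: 5→12→7→1→6 push 2 @ unit cost 22 (adds 44)
shortest-cost path #4: 5→2→10→8→1→6 push 1 @ unit cost 24 (adds 24)
total cost = 142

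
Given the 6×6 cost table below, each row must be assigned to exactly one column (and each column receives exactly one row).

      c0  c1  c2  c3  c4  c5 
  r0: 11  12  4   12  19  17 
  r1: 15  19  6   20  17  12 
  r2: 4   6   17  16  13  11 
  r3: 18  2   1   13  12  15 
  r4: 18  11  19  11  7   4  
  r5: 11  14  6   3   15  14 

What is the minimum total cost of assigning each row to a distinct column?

optimal assignment: row0→col2 (cost 4), row1→col5 (cost 12), row2→col0 (cost 4), row3→col1 (cost 2), row4→col4 (cost 7), row5→col3 (cost 3)
total = 4 + 12 + 4 + 2 + 7 + 3 = 32

Minimum assignment cost: 32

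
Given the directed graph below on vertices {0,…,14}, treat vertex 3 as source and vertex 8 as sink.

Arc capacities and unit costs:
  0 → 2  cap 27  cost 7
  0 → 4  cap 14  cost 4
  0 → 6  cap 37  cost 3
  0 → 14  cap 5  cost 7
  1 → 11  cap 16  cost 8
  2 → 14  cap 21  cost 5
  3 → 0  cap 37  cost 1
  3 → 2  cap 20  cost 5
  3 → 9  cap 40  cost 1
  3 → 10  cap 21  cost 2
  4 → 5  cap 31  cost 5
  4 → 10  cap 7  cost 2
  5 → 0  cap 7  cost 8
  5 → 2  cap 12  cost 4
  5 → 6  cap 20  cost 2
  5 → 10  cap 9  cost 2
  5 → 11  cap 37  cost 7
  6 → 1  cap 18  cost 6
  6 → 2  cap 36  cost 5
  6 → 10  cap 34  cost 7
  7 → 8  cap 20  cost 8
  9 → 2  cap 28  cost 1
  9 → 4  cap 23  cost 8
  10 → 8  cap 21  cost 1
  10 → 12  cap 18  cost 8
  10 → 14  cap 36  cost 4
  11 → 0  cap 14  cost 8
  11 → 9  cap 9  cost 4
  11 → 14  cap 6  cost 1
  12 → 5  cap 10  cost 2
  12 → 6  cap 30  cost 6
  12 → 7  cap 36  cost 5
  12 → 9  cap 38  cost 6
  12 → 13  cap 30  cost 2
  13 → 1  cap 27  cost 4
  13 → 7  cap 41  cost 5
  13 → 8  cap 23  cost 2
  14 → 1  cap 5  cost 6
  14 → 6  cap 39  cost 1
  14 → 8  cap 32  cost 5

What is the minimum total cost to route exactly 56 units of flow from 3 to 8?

Minimum cost for 56 units: 541

shortest-cost path #1: 3→10→8 push 21 @ unit cost 3 (adds 63)
shortest-cost path #2: 3→9→2→14→8 push 21 @ unit cost 12 (adds 252)
shortest-cost path #3: 3→0→14→8 push 5 @ unit cost 13 (adds 65)
shortest-cost path #4: 3→0→4→10→14→8 push 6 @ unit cost 16 (adds 96)
shortest-cost path #5: 3→0→4→10→12→13→8 push 1 @ unit cost 19 (adds 19)
shortest-cost path #6: 3→0→6→10→12→13→8 push 2 @ unit cost 23 (adds 46)
total cost = 541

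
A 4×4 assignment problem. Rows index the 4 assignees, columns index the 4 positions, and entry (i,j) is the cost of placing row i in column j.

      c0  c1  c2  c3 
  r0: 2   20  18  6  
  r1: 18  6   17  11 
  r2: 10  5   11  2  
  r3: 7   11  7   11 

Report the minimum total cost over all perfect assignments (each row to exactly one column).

optimal assignment: row0→col0 (cost 2), row1→col1 (cost 6), row2→col3 (cost 2), row3→col2 (cost 7)
total = 2 + 6 + 2 + 7 = 17

Minimum assignment cost: 17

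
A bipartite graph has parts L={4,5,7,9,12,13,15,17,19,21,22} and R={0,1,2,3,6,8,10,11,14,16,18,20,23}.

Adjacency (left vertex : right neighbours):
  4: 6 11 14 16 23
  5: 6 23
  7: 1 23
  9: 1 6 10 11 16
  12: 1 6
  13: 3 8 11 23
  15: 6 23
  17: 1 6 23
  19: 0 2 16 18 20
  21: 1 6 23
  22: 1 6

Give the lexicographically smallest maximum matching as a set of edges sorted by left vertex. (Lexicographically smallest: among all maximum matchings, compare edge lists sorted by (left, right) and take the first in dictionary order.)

Lex-smallest maximum matching: {(4,11), (5,6), (7,1), (9,10), (13,3), (15,23), (19,0)}

|M| = 7 (so the lex-smallest maximum matching has 7 edges)
process left vertices in ascending order; for each, take the smallest-labelled available neighbour that still permits 7 edges overall, or leave it unmatched if none does
lex-smallest matching: {4-11, 5-6, 7-1, 9-10, 13-3, 15-23, 19-0}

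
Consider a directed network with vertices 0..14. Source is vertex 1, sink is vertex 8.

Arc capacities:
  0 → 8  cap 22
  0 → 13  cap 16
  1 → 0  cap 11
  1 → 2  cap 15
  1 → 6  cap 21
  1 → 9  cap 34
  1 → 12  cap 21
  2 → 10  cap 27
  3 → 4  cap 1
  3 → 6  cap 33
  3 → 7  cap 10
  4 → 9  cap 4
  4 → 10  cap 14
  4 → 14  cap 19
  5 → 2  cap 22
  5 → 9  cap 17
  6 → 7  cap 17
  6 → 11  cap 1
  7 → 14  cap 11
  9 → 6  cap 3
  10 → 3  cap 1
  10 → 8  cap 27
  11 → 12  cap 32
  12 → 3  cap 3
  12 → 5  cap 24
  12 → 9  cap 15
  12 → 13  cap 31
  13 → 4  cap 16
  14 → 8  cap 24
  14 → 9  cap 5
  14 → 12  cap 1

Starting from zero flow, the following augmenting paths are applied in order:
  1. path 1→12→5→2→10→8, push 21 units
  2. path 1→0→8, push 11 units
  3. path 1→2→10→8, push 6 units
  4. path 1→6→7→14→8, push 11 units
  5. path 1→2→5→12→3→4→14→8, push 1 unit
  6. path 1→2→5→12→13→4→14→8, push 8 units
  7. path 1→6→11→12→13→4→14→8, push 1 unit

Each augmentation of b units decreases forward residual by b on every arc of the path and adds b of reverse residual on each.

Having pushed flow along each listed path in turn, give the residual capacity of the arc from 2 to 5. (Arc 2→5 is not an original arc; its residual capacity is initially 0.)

Residual capacity of (2,5): 12

after path 1 (1→12→5→2→10→8, push 21): res(2,5)=21
after path 2 (1→0→8, push 11): res(2,5)=21
after path 3 (1→2→10→8, push 6): res(2,5)=21
after path 4 (1→6→7→14→8, push 11): res(2,5)=21
after path 5 (1→2→5→12→3→4→14→8, push 1): res(2,5)=20
after path 6 (1→2→5→12→13→4→14→8, push 8): res(2,5)=12
after path 7 (1→6→11→12→13→4→14→8, push 1): res(2,5)=12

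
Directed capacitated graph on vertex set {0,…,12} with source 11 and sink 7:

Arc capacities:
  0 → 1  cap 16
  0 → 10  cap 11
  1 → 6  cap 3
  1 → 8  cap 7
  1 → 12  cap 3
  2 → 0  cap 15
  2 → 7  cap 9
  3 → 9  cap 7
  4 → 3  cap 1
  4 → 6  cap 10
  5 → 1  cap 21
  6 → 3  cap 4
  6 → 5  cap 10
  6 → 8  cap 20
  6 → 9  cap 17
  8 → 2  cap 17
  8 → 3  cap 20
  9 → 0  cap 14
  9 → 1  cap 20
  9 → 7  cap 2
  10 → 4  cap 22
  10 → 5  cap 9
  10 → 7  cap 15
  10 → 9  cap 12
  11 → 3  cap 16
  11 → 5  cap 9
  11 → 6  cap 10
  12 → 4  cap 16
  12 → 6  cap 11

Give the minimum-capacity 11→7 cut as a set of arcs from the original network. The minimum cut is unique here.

Min-cut arcs: {(0,10), (2,7), (9,7)} (total capacity 22)

augment #1: 11→3→9→7 push 2
augment #2: 11→6→8→2→7 push 9
augment #3: 11→3→9→0→10→7 push 5
augment #4: 11→6→9→0→10→7 push 1
augment #5: 11→5→1→6→9→0→10→7 push 3
augment #6: 11→5→1→8→2→0→10→7 push 2
max flow = 22; residual-reachable set from 11 gives S-side
cut edges (S→T): {(0,10), (2,7), (9,7)} total cap 22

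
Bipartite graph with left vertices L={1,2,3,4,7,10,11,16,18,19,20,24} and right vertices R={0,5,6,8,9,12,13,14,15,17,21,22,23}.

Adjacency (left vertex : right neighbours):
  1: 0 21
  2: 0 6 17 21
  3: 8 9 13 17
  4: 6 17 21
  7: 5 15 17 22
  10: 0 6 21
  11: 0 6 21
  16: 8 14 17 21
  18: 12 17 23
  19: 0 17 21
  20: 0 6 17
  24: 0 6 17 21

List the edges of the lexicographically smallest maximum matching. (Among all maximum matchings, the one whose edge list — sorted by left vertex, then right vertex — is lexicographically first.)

|M| = 8 (so the lex-smallest maximum matching has 8 edges)
process left vertices in ascending order; for each, take the smallest-labelled available neighbour that still permits 8 edges overall, or leave it unmatched if none does
lex-smallest matching: {1-0, 2-6, 3-8, 4-17, 7-5, 10-21, 16-14, 18-12}

Lex-smallest maximum matching: {(1,0), (2,6), (3,8), (4,17), (7,5), (10,21), (16,14), (18,12)}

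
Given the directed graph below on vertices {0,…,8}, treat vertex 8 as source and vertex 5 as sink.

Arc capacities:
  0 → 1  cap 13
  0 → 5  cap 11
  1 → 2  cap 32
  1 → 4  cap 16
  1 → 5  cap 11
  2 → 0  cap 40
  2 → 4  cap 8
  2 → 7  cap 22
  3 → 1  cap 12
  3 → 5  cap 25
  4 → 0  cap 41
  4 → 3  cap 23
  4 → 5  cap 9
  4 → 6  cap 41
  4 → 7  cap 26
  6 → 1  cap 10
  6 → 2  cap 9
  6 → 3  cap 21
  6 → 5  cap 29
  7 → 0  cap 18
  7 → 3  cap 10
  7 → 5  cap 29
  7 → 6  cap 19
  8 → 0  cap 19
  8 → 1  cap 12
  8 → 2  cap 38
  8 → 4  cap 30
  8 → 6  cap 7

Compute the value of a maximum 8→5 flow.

augment #1: 8→0→5 bottleneck 11, total now 11
augment #2: 8→1→5 bottleneck 11, total now 22
augment #3: 8→4→5 bottleneck 9, total now 31
augment #4: 8→6→5 bottleneck 7, total now 38
augment #5: 8→2→7→5 bottleneck 22, total now 60
augment #6: 8→4→3→5 bottleneck 21, total now 81
augment #7: 8→1→4→3→5 bottleneck 1, total now 82
augment #8: 8→2→4→3→5 bottleneck 1, total now 83
augment #9: 8→2→4→6→5 bottleneck 7, total now 90
augment #10: 8→0→1→4→6→5 bottleneck 8, total now 98
augment #11: 8→2→0→1→4→6→5 bottleneck 5, total now 103

Maximum flow value: 103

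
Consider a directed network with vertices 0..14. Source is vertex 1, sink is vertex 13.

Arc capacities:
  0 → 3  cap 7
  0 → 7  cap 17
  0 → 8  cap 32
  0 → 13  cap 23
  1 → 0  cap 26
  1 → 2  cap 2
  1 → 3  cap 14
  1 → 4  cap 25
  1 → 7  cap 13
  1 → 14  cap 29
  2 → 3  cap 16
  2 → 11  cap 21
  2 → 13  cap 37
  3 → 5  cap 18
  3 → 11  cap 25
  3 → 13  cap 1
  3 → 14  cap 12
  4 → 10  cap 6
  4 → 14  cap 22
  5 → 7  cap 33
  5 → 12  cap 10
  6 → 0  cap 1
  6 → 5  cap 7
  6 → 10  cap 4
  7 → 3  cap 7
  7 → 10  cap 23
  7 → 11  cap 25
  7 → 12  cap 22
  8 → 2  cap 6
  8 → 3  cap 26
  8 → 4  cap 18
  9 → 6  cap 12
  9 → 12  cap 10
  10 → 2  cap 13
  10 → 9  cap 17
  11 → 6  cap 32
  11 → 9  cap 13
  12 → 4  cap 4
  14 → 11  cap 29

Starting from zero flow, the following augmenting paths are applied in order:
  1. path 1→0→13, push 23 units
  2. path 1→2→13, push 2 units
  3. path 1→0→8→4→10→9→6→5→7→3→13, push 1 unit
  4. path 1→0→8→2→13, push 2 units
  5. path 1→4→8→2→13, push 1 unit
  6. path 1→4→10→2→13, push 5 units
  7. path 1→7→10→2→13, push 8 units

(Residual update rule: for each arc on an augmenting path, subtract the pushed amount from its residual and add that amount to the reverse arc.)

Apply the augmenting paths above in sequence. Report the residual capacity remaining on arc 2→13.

after path 1 (1→0→13, push 23): res(2,13)=37
after path 2 (1→2→13, push 2): res(2,13)=35
after path 3 (1→0→8→4→10→9→6→5→7→3→13, push 1): res(2,13)=35
after path 4 (1→0→8→2→13, push 2): res(2,13)=33
after path 5 (1→4→8→2→13, push 1): res(2,13)=32
after path 6 (1→4→10→2→13, push 5): res(2,13)=27
after path 7 (1→7→10→2→13, push 8): res(2,13)=19

Residual capacity of (2,13): 19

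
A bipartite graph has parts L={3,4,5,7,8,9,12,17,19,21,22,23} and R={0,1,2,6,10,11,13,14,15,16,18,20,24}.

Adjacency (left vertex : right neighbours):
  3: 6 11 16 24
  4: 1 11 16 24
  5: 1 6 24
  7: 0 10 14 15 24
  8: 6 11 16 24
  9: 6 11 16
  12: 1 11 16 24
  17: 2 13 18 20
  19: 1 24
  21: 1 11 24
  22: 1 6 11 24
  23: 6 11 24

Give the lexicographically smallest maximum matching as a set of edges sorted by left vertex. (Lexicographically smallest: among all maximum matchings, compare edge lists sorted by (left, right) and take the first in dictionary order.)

Lex-smallest maximum matching: {(3,6), (4,1), (5,24), (7,0), (8,11), (9,16), (17,2)}

|M| = 7 (so the lex-smallest maximum matching has 7 edges)
process left vertices in ascending order; for each, take the smallest-labelled available neighbour that still permits 7 edges overall, or leave it unmatched if none does
lex-smallest matching: {3-6, 4-1, 5-24, 7-0, 8-11, 9-16, 17-2}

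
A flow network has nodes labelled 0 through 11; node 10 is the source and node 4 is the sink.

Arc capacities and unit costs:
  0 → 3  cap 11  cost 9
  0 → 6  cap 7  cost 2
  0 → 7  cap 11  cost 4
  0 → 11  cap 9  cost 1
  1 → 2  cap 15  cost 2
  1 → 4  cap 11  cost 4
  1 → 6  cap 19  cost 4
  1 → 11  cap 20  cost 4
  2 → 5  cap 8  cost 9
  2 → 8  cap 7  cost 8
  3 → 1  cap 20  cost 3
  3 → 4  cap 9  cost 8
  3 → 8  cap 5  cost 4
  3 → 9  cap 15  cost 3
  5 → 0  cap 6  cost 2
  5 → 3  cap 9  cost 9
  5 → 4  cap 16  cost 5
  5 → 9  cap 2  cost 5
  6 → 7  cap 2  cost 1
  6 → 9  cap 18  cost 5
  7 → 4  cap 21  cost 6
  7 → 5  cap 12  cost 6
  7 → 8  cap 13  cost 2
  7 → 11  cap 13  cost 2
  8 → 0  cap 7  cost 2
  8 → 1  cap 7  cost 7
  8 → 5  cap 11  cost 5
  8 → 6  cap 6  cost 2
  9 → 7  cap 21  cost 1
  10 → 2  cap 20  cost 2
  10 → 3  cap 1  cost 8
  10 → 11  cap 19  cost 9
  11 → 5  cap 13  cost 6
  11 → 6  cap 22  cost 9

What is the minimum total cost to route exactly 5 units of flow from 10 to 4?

Minimum cost for 5 units: 79

shortest-cost path #1: 10→3→1→4 push 1 @ unit cost 15 (adds 15)
shortest-cost path #2: 10→2→5→4 push 4 @ unit cost 16 (adds 64)
total cost = 79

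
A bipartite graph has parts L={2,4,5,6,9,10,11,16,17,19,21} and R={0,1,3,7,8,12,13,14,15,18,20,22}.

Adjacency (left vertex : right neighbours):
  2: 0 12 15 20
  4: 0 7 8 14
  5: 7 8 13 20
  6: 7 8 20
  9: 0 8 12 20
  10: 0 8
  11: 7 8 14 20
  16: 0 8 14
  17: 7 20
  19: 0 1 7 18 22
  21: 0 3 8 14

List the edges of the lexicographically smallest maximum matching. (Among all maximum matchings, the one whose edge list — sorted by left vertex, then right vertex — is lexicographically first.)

|M| = 10 (so the lex-smallest maximum matching has 10 edges)
process left vertices in ascending order; for each, take the smallest-labelled available neighbour that still permits 10 edges overall, or leave it unmatched if none does
lex-smallest matching: {2-15, 4-0, 5-13, 6-7, 9-12, 10-8, 11-14, 17-20, 19-1, 21-3}

Lex-smallest maximum matching: {(2,15), (4,0), (5,13), (6,7), (9,12), (10,8), (11,14), (17,20), (19,1), (21,3)}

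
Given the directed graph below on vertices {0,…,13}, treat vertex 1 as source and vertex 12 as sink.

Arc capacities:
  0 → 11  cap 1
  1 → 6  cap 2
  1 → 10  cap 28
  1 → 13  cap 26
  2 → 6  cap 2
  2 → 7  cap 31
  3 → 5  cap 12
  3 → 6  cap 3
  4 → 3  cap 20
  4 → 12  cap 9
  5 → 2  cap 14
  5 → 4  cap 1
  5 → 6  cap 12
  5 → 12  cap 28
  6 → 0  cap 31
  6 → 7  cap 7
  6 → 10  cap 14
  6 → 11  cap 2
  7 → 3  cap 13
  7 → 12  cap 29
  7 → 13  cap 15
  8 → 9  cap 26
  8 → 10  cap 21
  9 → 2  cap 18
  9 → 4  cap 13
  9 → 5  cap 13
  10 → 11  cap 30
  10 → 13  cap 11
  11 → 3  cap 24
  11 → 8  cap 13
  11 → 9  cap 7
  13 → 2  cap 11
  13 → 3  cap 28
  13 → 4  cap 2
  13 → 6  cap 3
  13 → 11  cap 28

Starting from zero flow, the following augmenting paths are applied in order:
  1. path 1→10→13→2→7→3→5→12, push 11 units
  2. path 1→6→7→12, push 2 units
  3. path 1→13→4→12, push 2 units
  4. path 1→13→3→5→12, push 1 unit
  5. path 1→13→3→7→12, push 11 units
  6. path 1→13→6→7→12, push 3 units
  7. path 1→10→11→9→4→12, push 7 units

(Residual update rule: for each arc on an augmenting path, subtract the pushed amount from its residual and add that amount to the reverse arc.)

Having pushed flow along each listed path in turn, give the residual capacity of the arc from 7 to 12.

Residual capacity of (7,12): 13

after path 1 (1→10→13→2→7→3→5→12, push 11): res(7,12)=29
after path 2 (1→6→7→12, push 2): res(7,12)=27
after path 3 (1→13→4→12, push 2): res(7,12)=27
after path 4 (1→13→3→5→12, push 1): res(7,12)=27
after path 5 (1→13→3→7→12, push 11): res(7,12)=16
after path 6 (1→13→6→7→12, push 3): res(7,12)=13
after path 7 (1→10→11→9→4→12, push 7): res(7,12)=13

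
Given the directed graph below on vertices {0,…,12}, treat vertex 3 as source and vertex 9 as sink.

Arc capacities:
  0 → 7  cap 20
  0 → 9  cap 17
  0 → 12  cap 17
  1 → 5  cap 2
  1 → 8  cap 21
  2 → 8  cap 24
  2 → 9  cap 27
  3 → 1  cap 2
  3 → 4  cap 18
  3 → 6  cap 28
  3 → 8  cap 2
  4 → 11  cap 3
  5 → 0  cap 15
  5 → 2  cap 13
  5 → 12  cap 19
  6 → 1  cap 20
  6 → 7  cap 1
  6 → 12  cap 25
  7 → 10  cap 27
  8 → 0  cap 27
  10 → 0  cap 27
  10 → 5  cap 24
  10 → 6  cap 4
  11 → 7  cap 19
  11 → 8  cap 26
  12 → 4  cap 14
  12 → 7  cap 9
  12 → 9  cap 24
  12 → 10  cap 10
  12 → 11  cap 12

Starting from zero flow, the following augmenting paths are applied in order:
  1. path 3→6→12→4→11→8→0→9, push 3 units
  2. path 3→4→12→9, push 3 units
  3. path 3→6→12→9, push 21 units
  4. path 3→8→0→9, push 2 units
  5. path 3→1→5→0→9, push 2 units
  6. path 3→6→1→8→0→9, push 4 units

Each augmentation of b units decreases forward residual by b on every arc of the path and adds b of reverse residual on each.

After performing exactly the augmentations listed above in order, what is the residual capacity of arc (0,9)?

after path 1 (3→6→12→4→11→8→0→9, push 3): res(0,9)=14
after path 2 (3→4→12→9, push 3): res(0,9)=14
after path 3 (3→6→12→9, push 21): res(0,9)=14
after path 4 (3→8→0→9, push 2): res(0,9)=12
after path 5 (3→1→5→0→9, push 2): res(0,9)=10
after path 6 (3→6→1→8→0→9, push 4): res(0,9)=6

Residual capacity of (0,9): 6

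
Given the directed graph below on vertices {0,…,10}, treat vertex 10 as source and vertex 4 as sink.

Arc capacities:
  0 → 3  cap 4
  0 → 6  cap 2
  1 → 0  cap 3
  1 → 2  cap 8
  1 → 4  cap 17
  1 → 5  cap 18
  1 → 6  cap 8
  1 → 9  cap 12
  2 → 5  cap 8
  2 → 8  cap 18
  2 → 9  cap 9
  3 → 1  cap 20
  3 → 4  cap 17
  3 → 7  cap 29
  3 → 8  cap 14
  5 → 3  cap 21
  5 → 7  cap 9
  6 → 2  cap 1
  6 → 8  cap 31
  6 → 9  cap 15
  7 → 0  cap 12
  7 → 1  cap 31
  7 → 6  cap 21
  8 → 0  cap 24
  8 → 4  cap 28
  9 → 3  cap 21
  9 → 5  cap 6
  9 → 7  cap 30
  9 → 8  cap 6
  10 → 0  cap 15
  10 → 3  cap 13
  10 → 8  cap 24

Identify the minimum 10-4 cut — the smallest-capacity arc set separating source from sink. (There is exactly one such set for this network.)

augment #1: 10→3→4 push 13
augment #2: 10→8→4 push 24
augment #3: 10→0→3→4 push 4
augment #4: 10→0→6→8→4 push 2
max flow = 43; residual-reachable set from 10 gives S-side
cut edges (S→T): {(0,3), (0,6), (10,3), (10,8)} total cap 43

Min-cut arcs: {(0,3), (0,6), (10,3), (10,8)} (total capacity 43)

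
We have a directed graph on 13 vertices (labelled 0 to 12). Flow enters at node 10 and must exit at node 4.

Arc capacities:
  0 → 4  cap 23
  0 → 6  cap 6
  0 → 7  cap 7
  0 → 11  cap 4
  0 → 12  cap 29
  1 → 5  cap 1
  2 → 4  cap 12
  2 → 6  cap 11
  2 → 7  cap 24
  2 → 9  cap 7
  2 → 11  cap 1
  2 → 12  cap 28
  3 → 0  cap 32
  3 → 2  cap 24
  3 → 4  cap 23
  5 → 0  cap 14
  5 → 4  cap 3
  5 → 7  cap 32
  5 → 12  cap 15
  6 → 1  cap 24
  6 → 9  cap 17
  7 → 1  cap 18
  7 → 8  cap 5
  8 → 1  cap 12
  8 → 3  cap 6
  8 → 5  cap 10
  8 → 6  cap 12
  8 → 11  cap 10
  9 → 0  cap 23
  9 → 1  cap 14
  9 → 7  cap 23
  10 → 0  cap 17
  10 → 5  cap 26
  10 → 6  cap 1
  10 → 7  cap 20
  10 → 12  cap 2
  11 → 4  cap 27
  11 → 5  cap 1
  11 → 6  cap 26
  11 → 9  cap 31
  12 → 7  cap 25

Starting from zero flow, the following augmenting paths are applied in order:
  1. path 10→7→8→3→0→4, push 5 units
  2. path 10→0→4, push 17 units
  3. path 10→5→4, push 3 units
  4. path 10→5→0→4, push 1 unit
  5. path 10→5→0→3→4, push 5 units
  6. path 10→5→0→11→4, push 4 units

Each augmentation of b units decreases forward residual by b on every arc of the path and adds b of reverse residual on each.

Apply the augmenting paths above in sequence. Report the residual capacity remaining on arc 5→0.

after path 1 (10→7→8→3→0→4, push 5): res(5,0)=14
after path 2 (10→0→4, push 17): res(5,0)=14
after path 3 (10→5→4, push 3): res(5,0)=14
after path 4 (10→5→0→4, push 1): res(5,0)=13
after path 5 (10→5→0→3→4, push 5): res(5,0)=8
after path 6 (10→5→0→11→4, push 4): res(5,0)=4

Residual capacity of (5,0): 4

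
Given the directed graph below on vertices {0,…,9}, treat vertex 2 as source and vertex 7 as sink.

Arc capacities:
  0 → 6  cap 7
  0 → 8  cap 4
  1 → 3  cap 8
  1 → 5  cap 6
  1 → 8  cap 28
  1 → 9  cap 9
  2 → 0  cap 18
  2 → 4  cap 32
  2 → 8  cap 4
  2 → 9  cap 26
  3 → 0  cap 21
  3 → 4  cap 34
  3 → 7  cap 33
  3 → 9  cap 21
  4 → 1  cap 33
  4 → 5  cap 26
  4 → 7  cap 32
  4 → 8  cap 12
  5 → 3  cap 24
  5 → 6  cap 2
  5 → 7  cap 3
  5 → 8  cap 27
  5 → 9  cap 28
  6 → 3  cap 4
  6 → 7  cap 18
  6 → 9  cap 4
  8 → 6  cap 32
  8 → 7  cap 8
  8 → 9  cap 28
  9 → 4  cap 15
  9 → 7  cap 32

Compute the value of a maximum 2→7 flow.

Maximum flow value: 73

augment #1: 2→4→7 bottleneck 32, total now 32
augment #2: 2→8→7 bottleneck 4, total now 36
augment #3: 2→9→7 bottleneck 26, total now 62
augment #4: 2→0→6→7 bottleneck 7, total now 69
augment #5: 2→0→8→7 bottleneck 4, total now 73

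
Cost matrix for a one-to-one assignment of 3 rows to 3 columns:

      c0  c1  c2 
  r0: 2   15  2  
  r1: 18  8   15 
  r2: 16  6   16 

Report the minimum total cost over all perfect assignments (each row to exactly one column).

optimal assignment: row0→col0 (cost 2), row1→col2 (cost 15), row2→col1 (cost 6)
total = 2 + 15 + 6 = 23

Minimum assignment cost: 23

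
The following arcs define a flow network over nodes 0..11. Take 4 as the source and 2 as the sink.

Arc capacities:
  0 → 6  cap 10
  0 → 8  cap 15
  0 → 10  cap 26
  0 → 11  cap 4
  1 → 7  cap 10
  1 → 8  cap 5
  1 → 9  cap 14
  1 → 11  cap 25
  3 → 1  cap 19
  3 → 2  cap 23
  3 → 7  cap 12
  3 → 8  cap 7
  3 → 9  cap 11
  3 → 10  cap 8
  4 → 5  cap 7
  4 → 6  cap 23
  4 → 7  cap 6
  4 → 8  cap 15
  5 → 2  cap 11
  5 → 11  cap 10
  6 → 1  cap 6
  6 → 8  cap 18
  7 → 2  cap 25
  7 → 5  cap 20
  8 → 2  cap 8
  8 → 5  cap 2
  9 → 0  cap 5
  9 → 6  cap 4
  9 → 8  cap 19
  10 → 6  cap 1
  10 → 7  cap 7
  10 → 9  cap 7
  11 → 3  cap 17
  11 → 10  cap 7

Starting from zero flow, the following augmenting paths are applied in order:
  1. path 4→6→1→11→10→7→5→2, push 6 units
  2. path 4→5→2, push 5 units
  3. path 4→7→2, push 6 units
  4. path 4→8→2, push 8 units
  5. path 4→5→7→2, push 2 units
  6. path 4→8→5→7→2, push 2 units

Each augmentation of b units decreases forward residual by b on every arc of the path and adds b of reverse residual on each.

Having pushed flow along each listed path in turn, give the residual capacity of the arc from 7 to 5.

Residual capacity of (7,5): 18

after path 1 (4→6→1→11→10→7→5→2, push 6): res(7,5)=14
after path 2 (4→5→2, push 5): res(7,5)=14
after path 3 (4→7→2, push 6): res(7,5)=14
after path 4 (4→8→2, push 8): res(7,5)=14
after path 5 (4→5→7→2, push 2): res(7,5)=16
after path 6 (4→8→5→7→2, push 2): res(7,5)=18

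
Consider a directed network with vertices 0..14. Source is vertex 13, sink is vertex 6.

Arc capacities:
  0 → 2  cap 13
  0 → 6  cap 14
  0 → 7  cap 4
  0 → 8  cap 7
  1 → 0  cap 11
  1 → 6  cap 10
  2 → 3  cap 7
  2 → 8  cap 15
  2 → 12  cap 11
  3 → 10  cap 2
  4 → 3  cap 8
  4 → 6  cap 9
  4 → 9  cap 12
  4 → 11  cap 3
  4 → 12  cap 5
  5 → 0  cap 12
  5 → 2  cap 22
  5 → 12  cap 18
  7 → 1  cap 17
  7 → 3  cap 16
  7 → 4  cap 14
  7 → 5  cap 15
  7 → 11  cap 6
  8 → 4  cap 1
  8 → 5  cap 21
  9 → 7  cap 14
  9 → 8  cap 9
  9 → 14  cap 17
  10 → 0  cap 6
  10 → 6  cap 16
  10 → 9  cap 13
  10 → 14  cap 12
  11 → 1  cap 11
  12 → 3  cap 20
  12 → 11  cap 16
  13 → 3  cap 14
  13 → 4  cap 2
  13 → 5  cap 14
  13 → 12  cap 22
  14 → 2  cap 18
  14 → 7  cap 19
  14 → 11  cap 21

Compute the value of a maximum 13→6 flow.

augment #1: 13→4→6 bottleneck 2, total now 2
augment #2: 13→3→10→6 bottleneck 2, total now 4
augment #3: 13→5→0→6 bottleneck 12, total now 16
augment #4: 13→12→11→1→6 bottleneck 10, total now 26
augment #5: 13→5→2→8→4→6 bottleneck 1, total now 27
augment #6: 13→12→11→1→0→6 bottleneck 1, total now 28

Maximum flow value: 28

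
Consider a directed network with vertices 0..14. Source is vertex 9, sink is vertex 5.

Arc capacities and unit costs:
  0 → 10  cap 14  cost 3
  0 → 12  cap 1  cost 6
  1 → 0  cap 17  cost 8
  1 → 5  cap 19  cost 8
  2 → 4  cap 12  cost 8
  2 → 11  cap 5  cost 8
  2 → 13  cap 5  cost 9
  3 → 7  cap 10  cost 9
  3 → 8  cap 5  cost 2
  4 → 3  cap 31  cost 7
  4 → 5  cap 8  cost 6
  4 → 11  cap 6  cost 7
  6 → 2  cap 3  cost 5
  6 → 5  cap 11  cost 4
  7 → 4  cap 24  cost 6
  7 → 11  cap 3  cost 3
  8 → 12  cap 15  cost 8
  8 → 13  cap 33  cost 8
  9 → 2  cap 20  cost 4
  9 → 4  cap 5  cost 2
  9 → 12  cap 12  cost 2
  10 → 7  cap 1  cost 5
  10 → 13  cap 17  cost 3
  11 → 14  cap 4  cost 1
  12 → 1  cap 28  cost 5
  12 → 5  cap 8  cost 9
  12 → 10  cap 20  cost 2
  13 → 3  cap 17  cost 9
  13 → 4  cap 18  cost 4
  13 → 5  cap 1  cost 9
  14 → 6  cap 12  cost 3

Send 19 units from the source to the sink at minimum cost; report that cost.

Minimum cost for 19 units: 224

shortest-cost path #1: 9→4→5 push 5 @ unit cost 8 (adds 40)
shortest-cost path #2: 9→12→5 push 8 @ unit cost 11 (adds 88)
shortest-cost path #3: 9→12→1→5 push 4 @ unit cost 15 (adds 60)
shortest-cost path #4: 9→2→4→5 push 2 @ unit cost 18 (adds 36)
total cost = 224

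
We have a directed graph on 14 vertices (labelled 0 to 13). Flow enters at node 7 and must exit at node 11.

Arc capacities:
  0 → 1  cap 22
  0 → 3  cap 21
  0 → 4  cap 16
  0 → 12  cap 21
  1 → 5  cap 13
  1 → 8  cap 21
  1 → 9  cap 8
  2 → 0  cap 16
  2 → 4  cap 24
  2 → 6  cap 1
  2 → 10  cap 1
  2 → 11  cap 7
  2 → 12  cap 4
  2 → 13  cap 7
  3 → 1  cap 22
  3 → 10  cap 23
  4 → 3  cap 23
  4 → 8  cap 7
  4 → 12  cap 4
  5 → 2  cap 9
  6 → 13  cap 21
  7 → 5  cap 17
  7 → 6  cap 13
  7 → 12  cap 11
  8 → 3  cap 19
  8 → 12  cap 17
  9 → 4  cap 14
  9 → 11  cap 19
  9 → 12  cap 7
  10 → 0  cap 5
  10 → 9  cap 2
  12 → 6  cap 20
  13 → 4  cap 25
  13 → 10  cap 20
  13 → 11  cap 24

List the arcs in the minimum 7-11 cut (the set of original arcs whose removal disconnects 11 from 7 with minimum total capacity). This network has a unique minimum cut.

Min-cut arcs: {(5,2), (6,13)} (total capacity 30)

augment #1: 7→5→2→11 push 7
augment #2: 7→6→13→11 push 13
augment #3: 7→5→2→13→11 push 2
augment #4: 7→12→6→13→11 push 8
max flow = 30; residual-reachable set from 7 gives S-side
cut edges (S→T): {(5,2), (6,13)} total cap 30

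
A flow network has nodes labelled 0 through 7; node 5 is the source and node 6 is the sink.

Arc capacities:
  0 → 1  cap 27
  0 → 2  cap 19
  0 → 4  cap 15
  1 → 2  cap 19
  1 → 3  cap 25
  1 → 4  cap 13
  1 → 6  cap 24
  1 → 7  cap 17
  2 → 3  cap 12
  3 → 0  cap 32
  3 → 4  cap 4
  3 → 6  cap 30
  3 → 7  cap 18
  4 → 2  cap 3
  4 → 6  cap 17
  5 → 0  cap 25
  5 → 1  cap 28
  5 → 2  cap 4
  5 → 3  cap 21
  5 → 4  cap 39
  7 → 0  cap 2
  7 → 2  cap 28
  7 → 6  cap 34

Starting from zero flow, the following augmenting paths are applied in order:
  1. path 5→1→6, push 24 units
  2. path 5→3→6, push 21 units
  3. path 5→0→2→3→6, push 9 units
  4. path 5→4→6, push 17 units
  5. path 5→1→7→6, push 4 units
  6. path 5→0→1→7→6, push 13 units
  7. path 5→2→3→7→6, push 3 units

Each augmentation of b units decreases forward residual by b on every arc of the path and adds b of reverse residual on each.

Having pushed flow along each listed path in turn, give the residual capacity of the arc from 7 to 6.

after path 1 (5→1→6, push 24): res(7,6)=34
after path 2 (5→3→6, push 21): res(7,6)=34
after path 3 (5→0→2→3→6, push 9): res(7,6)=34
after path 4 (5→4→6, push 17): res(7,6)=34
after path 5 (5→1→7→6, push 4): res(7,6)=30
after path 6 (5→0→1→7→6, push 13): res(7,6)=17
after path 7 (5→2→3→7→6, push 3): res(7,6)=14

Residual capacity of (7,6): 14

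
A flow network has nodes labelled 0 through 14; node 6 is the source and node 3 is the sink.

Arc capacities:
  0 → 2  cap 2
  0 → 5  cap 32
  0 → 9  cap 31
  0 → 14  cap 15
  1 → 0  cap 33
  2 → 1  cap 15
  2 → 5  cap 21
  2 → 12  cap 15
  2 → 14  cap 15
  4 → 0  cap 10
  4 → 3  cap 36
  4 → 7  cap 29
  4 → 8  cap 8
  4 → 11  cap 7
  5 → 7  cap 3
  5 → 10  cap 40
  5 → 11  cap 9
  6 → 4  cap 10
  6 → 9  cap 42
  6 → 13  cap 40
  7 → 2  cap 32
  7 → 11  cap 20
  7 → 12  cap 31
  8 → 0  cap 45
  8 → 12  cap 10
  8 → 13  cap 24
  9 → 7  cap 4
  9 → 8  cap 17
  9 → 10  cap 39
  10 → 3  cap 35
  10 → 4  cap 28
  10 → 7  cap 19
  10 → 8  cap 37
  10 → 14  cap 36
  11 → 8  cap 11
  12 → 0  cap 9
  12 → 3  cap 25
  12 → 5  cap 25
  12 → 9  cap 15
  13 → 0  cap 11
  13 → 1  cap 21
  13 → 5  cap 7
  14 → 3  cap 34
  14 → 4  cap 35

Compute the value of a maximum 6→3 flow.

augment #1: 6→4→3 bottleneck 10, total now 10
augment #2: 6→9→10→3 bottleneck 35, total now 45
augment #3: 6→9→7→12→3 bottleneck 4, total now 49
augment #4: 6→9→8→12→3 bottleneck 3, total now 52
augment #5: 6→13→0→14→3 bottleneck 11, total now 63
augment #6: 6→13→1→0→14→3 bottleneck 4, total now 67
augment #7: 6→13→5→7→12→3 bottleneck 3, total now 70
augment #8: 6→13→5→10→4→3 bottleneck 4, total now 74
augment #9: 6→13→1→0→2→12→3 bottleneck 2, total now 76
augment #10: 6→13→1→0→5→10→4→3 bottleneck 15, total now 91

Maximum flow value: 91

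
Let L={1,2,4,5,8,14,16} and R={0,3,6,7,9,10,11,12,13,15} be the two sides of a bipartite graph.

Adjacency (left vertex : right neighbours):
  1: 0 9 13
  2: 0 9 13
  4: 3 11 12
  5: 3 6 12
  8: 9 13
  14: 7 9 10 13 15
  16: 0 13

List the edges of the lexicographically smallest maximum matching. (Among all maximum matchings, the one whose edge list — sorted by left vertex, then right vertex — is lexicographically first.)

Lex-smallest maximum matching: {(1,0), (2,9), (4,3), (5,6), (8,13), (14,7)}

|M| = 6 (so the lex-smallest maximum matching has 6 edges)
process left vertices in ascending order; for each, take the smallest-labelled available neighbour that still permits 6 edges overall, or leave it unmatched if none does
lex-smallest matching: {1-0, 2-9, 4-3, 5-6, 8-13, 14-7}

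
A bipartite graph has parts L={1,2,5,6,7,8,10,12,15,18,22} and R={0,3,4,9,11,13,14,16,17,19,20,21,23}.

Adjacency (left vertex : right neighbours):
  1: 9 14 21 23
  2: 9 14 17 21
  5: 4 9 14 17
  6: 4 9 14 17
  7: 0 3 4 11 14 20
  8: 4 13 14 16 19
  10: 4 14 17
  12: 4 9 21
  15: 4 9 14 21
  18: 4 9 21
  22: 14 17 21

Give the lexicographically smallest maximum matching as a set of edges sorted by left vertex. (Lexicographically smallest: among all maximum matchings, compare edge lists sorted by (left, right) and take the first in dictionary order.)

|M| = 8 (so the lex-smallest maximum matching has 8 edges)
process left vertices in ascending order; for each, take the smallest-labelled available neighbour that still permits 8 edges overall, or leave it unmatched if none does
lex-smallest matching: {1-23, 2-9, 5-4, 6-14, 7-0, 8-13, 10-17, 12-21}

Lex-smallest maximum matching: {(1,23), (2,9), (5,4), (6,14), (7,0), (8,13), (10,17), (12,21)}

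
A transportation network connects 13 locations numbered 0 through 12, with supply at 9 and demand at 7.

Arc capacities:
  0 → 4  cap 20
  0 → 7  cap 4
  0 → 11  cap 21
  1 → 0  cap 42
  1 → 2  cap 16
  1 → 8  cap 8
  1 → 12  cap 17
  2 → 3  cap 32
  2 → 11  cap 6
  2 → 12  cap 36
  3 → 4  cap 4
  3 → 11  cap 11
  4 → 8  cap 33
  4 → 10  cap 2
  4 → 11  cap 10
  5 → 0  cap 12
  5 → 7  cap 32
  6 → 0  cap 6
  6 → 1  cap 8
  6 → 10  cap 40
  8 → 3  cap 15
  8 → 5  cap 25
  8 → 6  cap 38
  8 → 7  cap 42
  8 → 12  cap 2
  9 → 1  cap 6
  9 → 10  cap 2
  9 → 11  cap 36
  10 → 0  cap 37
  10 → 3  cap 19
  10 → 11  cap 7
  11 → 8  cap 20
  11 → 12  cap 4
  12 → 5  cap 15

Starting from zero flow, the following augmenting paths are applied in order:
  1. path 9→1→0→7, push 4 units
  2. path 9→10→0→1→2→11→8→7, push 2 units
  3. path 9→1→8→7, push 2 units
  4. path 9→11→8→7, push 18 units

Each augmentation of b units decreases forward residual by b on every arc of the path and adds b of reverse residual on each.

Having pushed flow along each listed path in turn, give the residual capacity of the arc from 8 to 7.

after path 1 (9→1→0→7, push 4): res(8,7)=42
after path 2 (9→10→0→1→2→11→8→7, push 2): res(8,7)=40
after path 3 (9→1→8→7, push 2): res(8,7)=38
after path 4 (9→11→8→7, push 18): res(8,7)=20

Residual capacity of (8,7): 20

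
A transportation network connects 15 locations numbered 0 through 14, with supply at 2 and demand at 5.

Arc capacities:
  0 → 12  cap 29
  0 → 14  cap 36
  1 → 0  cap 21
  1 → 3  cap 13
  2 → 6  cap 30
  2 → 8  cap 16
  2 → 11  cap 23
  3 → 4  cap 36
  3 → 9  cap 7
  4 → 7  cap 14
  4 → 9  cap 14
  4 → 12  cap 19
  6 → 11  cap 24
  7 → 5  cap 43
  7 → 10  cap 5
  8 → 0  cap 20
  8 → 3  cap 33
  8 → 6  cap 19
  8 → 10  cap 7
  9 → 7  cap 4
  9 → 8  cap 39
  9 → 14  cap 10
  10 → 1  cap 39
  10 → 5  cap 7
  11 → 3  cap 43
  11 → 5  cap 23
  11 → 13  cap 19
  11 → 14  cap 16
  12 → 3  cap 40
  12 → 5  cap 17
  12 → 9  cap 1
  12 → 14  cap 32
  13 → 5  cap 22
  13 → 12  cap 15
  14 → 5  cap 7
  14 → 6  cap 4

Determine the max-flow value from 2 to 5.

Maximum flow value: 63

augment #1: 2→11→5 bottleneck 23, total now 23
augment #2: 2→8→10→5 bottleneck 7, total now 30
augment #3: 2→6→11→13→5 bottleneck 19, total now 49
augment #4: 2→6→11→14→5 bottleneck 5, total now 54
augment #5: 2→8→0→12→5 bottleneck 9, total now 63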